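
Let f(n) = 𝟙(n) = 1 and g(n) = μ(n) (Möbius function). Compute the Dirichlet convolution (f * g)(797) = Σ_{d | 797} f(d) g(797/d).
(𝟙 * μ)(797) = 0

Divisors of 797: [1, 797]. For each d | 797:
  d = 1: 𝟙(1) · μ(797/1) = 1 · -1 = -1
  d = 797: 𝟙(797) · μ(797/797) = 1 · 1 = 1
Summing: (𝟙 * μ)(797) = -1 + 1 = 0.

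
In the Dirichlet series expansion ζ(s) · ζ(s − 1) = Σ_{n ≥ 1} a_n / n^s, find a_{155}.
σ(155) = 192

In the product (Σ m^0/m^s)(Σ k / k^s) = Σ (Σ_{d | n} d) / n^s, the coefficient of 1/n^s is σ(n) = Σ_{d | n} d. For n = 155, divisors are [1, 5, 31, 155]; summing: σ(155) = 192.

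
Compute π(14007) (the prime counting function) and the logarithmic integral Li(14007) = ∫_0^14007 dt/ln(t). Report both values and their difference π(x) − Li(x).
π(14007) = 1652;  Li(14007) ≈ 1672.99;  π(x) − Li(x) ≈ -20.99.

Direct count of primes ≤ 14007 gives π(14007) = 1652. Numerical evaluation of the logarithmic integral gives Li(14007) ≈ 1672.99. The difference π(x) − Li(x) ≈ -20.99 is typically negative for small/moderate x (Li(x) overestimates), though Littlewood's theorem shows this sign changes infinitely often.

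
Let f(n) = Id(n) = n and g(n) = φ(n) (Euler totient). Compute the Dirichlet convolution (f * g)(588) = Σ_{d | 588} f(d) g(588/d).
(Id * φ)(588) = 5320

Divisors of 588: [1, 2, 3, 4, 6, 7, 12, 14, 21, 28, 42, 49, 84, 98, 147, 196, 294, 588]. For each d | 588:
  d = 1: Id(1) · φ(588/1) = 1 · 168 = 168
  d = 2: Id(2) · φ(588/2) = 2 · 84 = 168
  d = 3: Id(3) · φ(588/3) = 3 · 84 = 252
  d = 4: Id(4) · φ(588/4) = 4 · 84 = 336
  d = 6: Id(6) · φ(588/6) = 6 · 42 = 252
  d = 7: Id(7) · φ(588/7) = 7 · 24 = 168
  d = 12: Id(12) · φ(588/12) = 12 · 42 = 504
  d = 14: Id(14) · φ(588/14) = 14 · 12 = 168
  d = 21: Id(21) · φ(588/21) = 21 · 12 = 252
  d = 28: Id(28) · φ(588/28) = 28 · 12 = 336
  d = 42: Id(42) · φ(588/42) = 42 · 6 = 252
  d = 49: Id(49) · φ(588/49) = 49 · 4 = 196
  d = 84: Id(84) · φ(588/84) = 84 · 6 = 504
  d = 98: Id(98) · φ(588/98) = 98 · 2 = 196
  d = 147: Id(147) · φ(588/147) = 147 · 2 = 294
  d = 196: Id(196) · φ(588/196) = 196 · 2 = 392
  d = 294: Id(294) · φ(588/294) = 294 · 1 = 294
  d = 588: Id(588) · φ(588/588) = 588 · 1 = 588
Summing: (Id * φ)(588) = 168 + 168 + 252 + 336 + 252 + 168 + 504 + 168 + 252 + 336 + 252 + 196 + 504 + 196 + 294 + 392 + 294 + 588 = 5320.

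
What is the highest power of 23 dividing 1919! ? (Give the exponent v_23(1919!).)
v_23(1919!) = 86

Legendre's formula: v_p(n!) = Σ_{k ≥ 1} ⌊n / p^k⌋. For p = 23, n = 1919, the terms are:
  ⌊1919/23^1⌋ = ⌊1919/23⌋ = 83
  ⌊1919/23^2⌋ = ⌊1919/529⌋ = 3
(the next term ⌊1919/23^3⌋ = 0, terminating the sum). Summing: v_23(1919!) = 83 + 3 = 86.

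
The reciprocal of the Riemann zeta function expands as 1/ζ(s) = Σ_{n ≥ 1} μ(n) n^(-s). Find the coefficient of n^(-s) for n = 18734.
μ(18734) = 1

Factor n = 18734 = 2 · 17 · 19 · 29. μ(n) = 0 if any exponent ≥ 2 (not squarefree); otherwise μ(n) = (−1)^{ω(n)} where ω(n) is the number of distinct prime factors. Applying: μ(18734) = 1.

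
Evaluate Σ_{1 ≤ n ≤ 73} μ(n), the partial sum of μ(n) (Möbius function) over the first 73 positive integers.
Σ_{n ≤ 73} μ(n) = -4

Compute μ(n) for each 1 ≤ n ≤ 73: μ(1) = 1, μ(2) = -1, μ(3) = -1, μ(4) = 0, μ(5) = -1, μ(6) = 1, μ(7) = -1, μ(8) = 0, μ(9) = 0, μ(10) = 1, μ(11) = -1, μ(12) = 0, μ(13) = -1, μ(14) = 1, μ(15) = 1, μ(16) = 0, μ(17) = -1, μ(18) = 0, μ(19) = -1, μ(20) = 0, μ(21) = 1, μ(22) = 1, μ(23) = -1, μ(24) = 0, μ(25) = 0, μ(26) = 1, μ(27) = 0, μ(28) = 0, μ(29) = -1, μ(30) = -1, μ(31) = -1, μ(32) = 0, μ(33) = 1, μ(34) = 1, μ(35) = 1, μ(36) = 0, μ(37) = -1, μ(38) = 1, μ(39) = 1, μ(40) = 0, μ(41) = -1, μ(42) = -1, μ(43) = -1, μ(44) = 0, μ(45) = 0, μ(46) = 1, μ(47) = -1, μ(48) = 0, μ(49) = 0, μ(50) = 0, μ(51) = 1, μ(52) = 0, μ(53) = -1, μ(54) = 0, μ(55) = 1, μ(56) = 0, μ(57) = 1, μ(58) = 1, μ(59) = -1, μ(60) = 0, μ(61) = -1, μ(62) = 1, μ(63) = 0, μ(64) = 0, μ(65) = 1, μ(66) = -1, μ(67) = -1, μ(68) = 0, μ(69) = 1, μ(70) = -1, μ(71) = -1, μ(72) = 0, μ(73) = -1. Summing all 73 values: -4. (Mertens function M(x) = Σ_{n ≤ x} μ(n); on average M(x) should be small (PNT ⟺ M(x) = o(x)).)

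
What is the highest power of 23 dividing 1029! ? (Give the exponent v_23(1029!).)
v_23(1029!) = 45

Legendre's formula: v_p(n!) = Σ_{k ≥ 1} ⌊n / p^k⌋. For p = 23, n = 1029, the terms are:
  ⌊1029/23^1⌋ = ⌊1029/23⌋ = 44
  ⌊1029/23^2⌋ = ⌊1029/529⌋ = 1
(the next term ⌊1029/23^3⌋ = 0, terminating the sum). Summing: v_23(1029!) = 44 + 1 = 45.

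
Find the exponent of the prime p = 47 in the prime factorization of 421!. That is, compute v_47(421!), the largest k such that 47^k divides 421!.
v_47(421!) = 8

Legendre's formula: v_p(n!) = Σ_{k ≥ 1} ⌊n / p^k⌋. For p = 47, n = 421, the terms are:
  ⌊421/47^1⌋ = ⌊421/47⌋ = 8
(the next term ⌊421/47^2⌋ = 0, terminating the sum). Summing: v_47(421!) = 8 = 8.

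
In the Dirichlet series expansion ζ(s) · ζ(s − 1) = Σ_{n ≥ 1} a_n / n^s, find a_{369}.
σ(369) = 546

In the product (Σ m^0/m^s)(Σ k / k^s) = Σ (Σ_{d | n} d) / n^s, the coefficient of 1/n^s is σ(n) = Σ_{d | n} d. For n = 369, divisors are [1, 3, 9, 41, 123, 369]; summing: σ(369) = 546.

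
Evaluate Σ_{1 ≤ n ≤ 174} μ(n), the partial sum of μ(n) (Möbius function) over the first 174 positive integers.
Σ_{n ≤ 174} μ(n) = -4

Compute μ(n) for each 1 ≤ n ≤ 174: μ(1) = 1, μ(2) = -1, μ(3) = -1, μ(4) = 0, μ(5) = -1, μ(6) = 1, μ(7) = -1, μ(8) = 0, μ(9) = 0, μ(10) = 1, μ(11) = -1, μ(12) = 0, μ(13) = -1, μ(14) = 1, μ(15) = 1, μ(16) = 0, μ(17) = -1, μ(18) = 0, μ(19) = -1, μ(20) = 0, μ(21) = 1, μ(22) = 1, μ(23) = -1, μ(24) = 0, μ(25) = 0, μ(26) = 1, μ(27) = 0, μ(28) = 0, μ(29) = -1, μ(30) = -1, μ(31) = -1, μ(32) = 0, μ(33) = 1, μ(34) = 1, μ(35) = 1, μ(36) = 0, μ(37) = -1, μ(38) = 1, μ(39) = 1, μ(40) = 0, μ(41) = -1, μ(42) = -1, μ(43) = -1, μ(44) = 0, μ(45) = 0, μ(46) = 1, μ(47) = -1, μ(48) = 0, μ(49) = 0, μ(50) = 0, μ(51) = 1, μ(52) = 0, μ(53) = -1, μ(54) = 0, μ(55) = 1, μ(56) = 0, μ(57) = 1, μ(58) = 1, μ(59) = -1, μ(60) = 0, μ(61) = -1, μ(62) = 1, μ(63) = 0, μ(64) = 0, μ(65) = 1, μ(66) = -1, μ(67) = -1, μ(68) = 0, μ(69) = 1, μ(70) = -1, μ(71) = -1, μ(72) = 0, μ(73) = -1, μ(74) = 1, μ(75) = 0, μ(76) = 0, μ(77) = 1, μ(78) = -1, μ(79) = -1, μ(80) = 0, μ(81) = 0, μ(82) = 1, μ(83) = -1, μ(84) = 0, μ(85) = 1, μ(86) = 1, μ(87) = 1, μ(88) = 0, μ(89) = -1, μ(90) = 0, μ(91) = 1, μ(92) = 0, μ(93) = 1, μ(94) = 1, μ(95) = 1, μ(96) = 0, μ(97) = -1, μ(98) = 0, μ(99) = 0, μ(100) = 0, μ(101) = -1, μ(102) = -1, μ(103) = -1, μ(104) = 0, μ(105) = -1, μ(106) = 1, μ(107) = -1, μ(108) = 0, μ(109) = -1, μ(110) = -1, μ(111) = 1, μ(112) = 0, μ(113) = -1, μ(114) = -1, μ(115) = 1, μ(116) = 0, μ(117) = 0, μ(118) = 1, μ(119) = 1, μ(120) = 0, μ(121) = 0, μ(122) = 1, μ(123) = 1, μ(124) = 0, μ(125) = 0, μ(126) = 0, μ(127) = -1, μ(128) = 0, μ(129) = 1, μ(130) = -1, μ(131) = -1, μ(132) = 0, μ(133) = 1, μ(134) = 1, μ(135) = 0, μ(136) = 0, μ(137) = -1, μ(138) = -1, μ(139) = -1, μ(140) = 0, μ(141) = 1, μ(142) = 1, μ(143) = 1, μ(144) = 0, μ(145) = 1, μ(146) = 1, μ(147) = 0, μ(148) = 0, μ(149) = -1, μ(150) = 0, μ(151) = -1, μ(152) = 0, μ(153) = 0, μ(154) = -1, μ(155) = 1, μ(156) = 0, μ(157) = -1, μ(158) = 1, μ(159) = 1, μ(160) = 0, μ(161) = 1, μ(162) = 0, μ(163) = -1, μ(164) = 0, μ(165) = -1, μ(166) = 1, μ(167) = -1, μ(168) = 0, μ(169) = 0, μ(170) = -1, μ(171) = 0, μ(172) = 0, μ(173) = -1, μ(174) = -1. Summing all 174 values: -4. (Mertens function M(x) = Σ_{n ≤ x} μ(n); on average M(x) should be small (PNT ⟺ M(x) = o(x)).)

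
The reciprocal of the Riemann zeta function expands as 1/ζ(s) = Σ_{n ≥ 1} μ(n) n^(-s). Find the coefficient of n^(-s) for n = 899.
μ(899) = 1

Factor n = 899 = 29 · 31. μ(n) = 0 if any exponent ≥ 2 (not squarefree); otherwise μ(n) = (−1)^{ω(n)} where ω(n) is the number of distinct prime factors. Applying: μ(899) = 1.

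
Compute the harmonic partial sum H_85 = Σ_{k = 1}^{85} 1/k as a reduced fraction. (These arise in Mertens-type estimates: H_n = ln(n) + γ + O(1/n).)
H_85 = 3689819414629973415931738804725211919/734184632222154704090370027645633600

Direct summation: H_85 = 1 + 1/2 + ... + 1/85. The least common denominator is lcm(1, ..., 85) = 8076030954443701744994070304101969600; over this denominator the numerator is 8076030954443701744994070304101969600 + 4038015477221850872497035152050984800 + 2692010318147900581664690101367323200 + 2019007738610925436248517576025492400 + 1615206190888740348998814060820393920 + 1346005159073950290832345050683661600 + 1153718707777671677856295757728852800 + 1009503869305462718124258788012746200 + 897336772715966860554896700455774400 + 807603095444370174499407030410196960 + 734184632222154704090370027645633600 + 673002579536975145416172525341830800 + 621233150341823211153390023392459200 + 576859353888835838928147878864426400 + 538402063629580116332938020273464640 + 504751934652731359062129394006373100 + 475060644379041279117298253182468800 + 448668386357983430277448350227887200 + 425054260760194828683898437057998400 + 403801547722185087249703515205098480 + 384572902592557225952098585909617600 + 367092316111077352045185013822816800 + 351131780627987032391046534960955200 + 336501289768487572708086262670915400 + 323041238177748069799762812164078784 + 310616575170911605576695011696229600 + 299112257571988953518298900151924800 + 288429676944417919464073939432213200 + 278483826015300060172209320831102400 + 269201031814790058166469010136732320 + 260517127562700056290131300132321600 + 252375967326365679531064697003186550 + 244728210740718234696790009215211200 + 237530322189520639558649126591234400 + 230743741555534335571259151545770560 + 224334193178991715138724175113943600 + 218271106876856803918758656867620800 + 212527130380097414341949218528999200 + 207077716780607737051130007797486400 + 201900773861092543624851757602549240 + 196976364742529310853513909856145600 + 192286451296278612976049292954808800 + 187814673359155854534745821025627200 + 183546158055538676022592506911408400 + 179467354543193372110979340091154880 + 175565890313993516195523267480477600 + 171830445839227696702001495831956800 + 168250644884243786354043131335457700 + 164816958253953096836613679675550400 + 161520619088874034899881406082039392 + 158353548126347093039099417727489600 + 155308287585455802788347505848114800 + 152377942536673617830076798190603200 + 149556128785994476759149450075962400 + 146836926444430940818074005529126720 + 144214838472208959732036969716106600 + 141684753586731609561299479019332800 + 139241913007650030086104660415551200 + 136881880583791554999899496679694400 + 134600515907395029083234505068366160 + 132393950072847569590066726296753600 + 130258563781350028145065650066160800 + 128190967530852408650699528636539200 + 126187983663182839765532348501593275 + 124246630068364642230678004678491840 + 122364105370359117348395004607605600 + 120537775439458234999911497076148800 + 118765161094760319779324563295617200 + 117043926875995677463682178320318400 + 115371870777767167785629575772885280 + 113746914851319742887240426818337600 + 112167096589495857569362087556971800 + 110630561019776736232795483617835200 + 109135553438428401959379328433810400 + 107680412725916023266587604054692928 + 106263565190048707170974609264499600 + 104883518888879243441481432520804800 + 103538858390303868525565003898743200 + 102228239929667110696127472203822400 + 100950386930546271812425878801274620 + 99704085857329651172766300050641600 + 98488182371264655426756954928072800 + 97301577764381948734868316916891200 + 96143225648139306488024646477404400 + 95012128875808255823459650636493760 = 40588013560929707575249126851977331109, so H_85 = 40588013560929707575249126851977331109/8076030954443701744994070304101969600; reducing by gcd(40588013560929707575249126851977331109, 8076030954443701744994070304101969600) = 11 gives 3689819414629973415931738804725211919/734184632222154704090370027645633600 ≈ 5.02574. (The PNT-adjacent estimate ln(85) + γ ≈ 5.01987 matches within O(1/n).)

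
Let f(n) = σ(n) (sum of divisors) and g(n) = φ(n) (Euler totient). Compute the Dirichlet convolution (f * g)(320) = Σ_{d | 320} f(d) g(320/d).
(σ * φ)(320) = 4480

Divisors of 320: [1, 2, 4, 5, 8, 10, 16, 20, 32, 40, 64, 80, 160, 320]. For each d | 320:
  d = 1: σ(1) · φ(320/1) = 1 · 128 = 128
  d = 2: σ(2) · φ(320/2) = 3 · 64 = 192
  d = 4: σ(4) · φ(320/4) = 7 · 32 = 224
  d = 5: σ(5) · φ(320/5) = 6 · 32 = 192
  d = 8: σ(8) · φ(320/8) = 15 · 16 = 240
  d = 10: σ(10) · φ(320/10) = 18 · 16 = 288
  d = 16: σ(16) · φ(320/16) = 31 · 8 = 248
  d = 20: σ(20) · φ(320/20) = 42 · 8 = 336
  d = 32: σ(32) · φ(320/32) = 63 · 4 = 252
  d = 40: σ(40) · φ(320/40) = 90 · 4 = 360
  d = 64: σ(64) · φ(320/64) = 127 · 4 = 508
  d = 80: σ(80) · φ(320/80) = 186 · 2 = 372
  d = 160: σ(160) · φ(320/160) = 378 · 1 = 378
  d = 320: σ(320) · φ(320/320) = 762 · 1 = 762
Summing: (σ * φ)(320) = 128 + 192 + 224 + 192 + 240 + 288 + 248 + 336 + 252 + 360 + 508 + 372 + 378 + 762 = 4480.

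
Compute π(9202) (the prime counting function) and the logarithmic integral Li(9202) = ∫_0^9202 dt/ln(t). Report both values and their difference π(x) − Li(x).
π(9202) = 1140;  Li(9202) ≈ 1159.11;  π(x) − Li(x) ≈ -19.11.

Direct count of primes ≤ 9202 gives π(9202) = 1140. Numerical evaluation of the logarithmic integral gives Li(9202) ≈ 1159.11. The difference π(x) − Li(x) ≈ -19.11 is typically negative for small/moderate x (Li(x) overestimates), though Littlewood's theorem shows this sign changes infinitely often.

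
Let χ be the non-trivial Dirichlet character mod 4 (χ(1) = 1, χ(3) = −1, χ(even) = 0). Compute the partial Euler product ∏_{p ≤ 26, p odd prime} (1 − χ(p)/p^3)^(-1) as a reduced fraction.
∏ = 177358697820836675/183046656872153088

The odd primes p ≤ 26 are [3, 5, 7, 11, 13, 17, 19, 23]. For each, χ(p) = 1 if p ≡ 1 mod 4, χ(p) = −1 if p ≡ 3 mod 4. Taking (1 − χ(p)/p^3)^(-1) = p^3/(p^3 − χ(p)): (1 − (-1)/3^3)^(-1) · (1 − (1)/5^3)^(-1) · (1 − (-1)/7^3)^(-1) · (1 − (-1)/11^3)^(-1) · (1 − (1)/13^3)^(-1) · (1 − (1)/17^3)^(-1) · (1 − (-1)/19^3)^(-1) · (1 − (-1)/23^3)^(-1) = 177358697820836675/183046656872153088.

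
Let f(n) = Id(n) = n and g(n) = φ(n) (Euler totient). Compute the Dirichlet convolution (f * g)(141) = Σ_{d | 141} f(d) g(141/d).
(Id * φ)(141) = 465

Divisors of 141: [1, 3, 47, 141]. For each d | 141:
  d = 1: Id(1) · φ(141/1) = 1 · 92 = 92
  d = 3: Id(3) · φ(141/3) = 3 · 46 = 138
  d = 47: Id(47) · φ(141/47) = 47 · 2 = 94
  d = 141: Id(141) · φ(141/141) = 141 · 1 = 141
Summing: (Id * φ)(141) = 92 + 138 + 94 + 141 = 465.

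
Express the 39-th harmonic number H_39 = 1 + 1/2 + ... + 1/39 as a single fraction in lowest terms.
H_39 = 2066035355155033/485721041551200

Direct summation: H_39 = 1 + 1/2 + ... + 1/39. The least common denominator is lcm(1, ..., 39) = 5342931457063200; over this denominator the numerator is 5342931457063200 + 2671465728531600 + 1780977152354400 + 1335732864265800 + 1068586291412640 + 890488576177200 + 763275922437600 + 667866432132900 + 593659050784800 + 534293145706320 + 485721041551200 + 445244288088600 + 410994727466400 + 381637961218800 + 356195430470880 + 333933216066450 + 314290085709600 + 296829525392400 + 281206918792800 + 267146572853160 + 254425307479200 + 242860520775600 + 232301367698400 + 222622144044300 + 213717258282528 + 205497363733200 + 197886350261600 + 190818980609400 + 184239015760800 + 178097715235440 + 172352627647200 + 166966608033225 + 161907013850400 + 157145042854800 + 152655184487520 + 148414762696200 + 144403552893600 + 140603459396400 + 136998242488800 = 22726388906705363, so H_39 = 22726388906705363/5342931457063200; reducing by gcd(22726388906705363, 5342931457063200) = 11 gives 2066035355155033/485721041551200 ≈ 4.25354. (The PNT-adjacent estimate ln(39) + γ ≈ 4.24078 matches within O(1/n).)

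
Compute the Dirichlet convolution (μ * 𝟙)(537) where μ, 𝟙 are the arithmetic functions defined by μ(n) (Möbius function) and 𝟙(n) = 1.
(μ * 𝟙)(537) = 0

Divisors of 537: [1, 3, 179, 537]. For each d | 537:
  d = 1: μ(1) · 𝟙(537/1) = 1 · 1 = 1
  d = 3: μ(3) · 𝟙(537/3) = -1 · 1 = -1
  d = 179: μ(179) · 𝟙(537/179) = -1 · 1 = -1
  d = 537: μ(537) · 𝟙(537/537) = 1 · 1 = 1
Summing: (μ * 𝟙)(537) = 1 + -1 + -1 + 1 = 0.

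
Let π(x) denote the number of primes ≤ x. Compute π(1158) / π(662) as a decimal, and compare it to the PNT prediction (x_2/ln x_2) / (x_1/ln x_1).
π(1158)/π(662) = 191/121 ≈ 1.5785;  PNT prediction ≈ 1.6106.

π(662) = 121 and π(1158) = 191, so π(1158)/π(662) ≈ 1.5785. The PNT-predicted ratio is (1158/ln(1158)) / (662/ln(662)) ≈ 1.6106. The two agree to within a few percent, as expected.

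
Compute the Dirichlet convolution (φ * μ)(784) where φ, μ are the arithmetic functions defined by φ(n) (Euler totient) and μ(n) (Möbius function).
(φ * μ)(784) = 144

Divisors of 784: [1, 2, 4, 7, 8, 14, 16, 28, 49, 56, 98, 112, 196, 392, 784]. For each d | 784:
  d = 1: φ(1) · μ(784/1) = 1 · 0 = 0
  d = 2: φ(2) · μ(784/2) = 1 · 0 = 0
  d = 4: φ(4) · μ(784/4) = 2 · 0 = 0
  d = 7: φ(7) · μ(784/7) = 6 · 0 = 0
  d = 8: φ(8) · μ(784/8) = 4 · 0 = 0
  d = 14: φ(14) · μ(784/14) = 6 · 0 = 0
  d = 16: φ(16) · μ(784/16) = 8 · 0 = 0
  d = 28: φ(28) · μ(784/28) = 12 · 0 = 0
  d = 49: φ(49) · μ(784/49) = 42 · 0 = 0
  d = 56: φ(56) · μ(784/56) = 24 · 1 = 24
  d = 98: φ(98) · μ(784/98) = 42 · 0 = 0
  d = 112: φ(112) · μ(784/112) = 48 · -1 = -48
  d = 196: φ(196) · μ(784/196) = 84 · 0 = 0
  d = 392: φ(392) · μ(784/392) = 168 · -1 = -168
  d = 784: φ(784) · μ(784/784) = 336 · 1 = 336
Summing: (φ * μ)(784) = 0 + 0 + 0 + 0 + 0 + 0 + 0 + 0 + 0 + 24 + 0 + -48 + 0 + -168 + 336 = 144.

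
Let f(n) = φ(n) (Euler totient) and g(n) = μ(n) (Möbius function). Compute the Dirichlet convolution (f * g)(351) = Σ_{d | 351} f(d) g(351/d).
(φ * μ)(351) = 132

Divisors of 351: [1, 3, 9, 13, 27, 39, 117, 351]. For each d | 351:
  d = 1: φ(1) · μ(351/1) = 1 · 0 = 0
  d = 3: φ(3) · μ(351/3) = 2 · 0 = 0
  d = 9: φ(9) · μ(351/9) = 6 · 1 = 6
  d = 13: φ(13) · μ(351/13) = 12 · 0 = 0
  d = 27: φ(27) · μ(351/27) = 18 · -1 = -18
  d = 39: φ(39) · μ(351/39) = 24 · 0 = 0
  d = 117: φ(117) · μ(351/117) = 72 · -1 = -72
  d = 351: φ(351) · μ(351/351) = 216 · 1 = 216
Summing: (φ * μ)(351) = 0 + 0 + 6 + 0 + -18 + 0 + -72 + 216 = 132.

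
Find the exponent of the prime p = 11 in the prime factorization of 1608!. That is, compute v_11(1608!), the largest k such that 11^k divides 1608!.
v_11(1608!) = 160

Legendre's formula: v_p(n!) = Σ_{k ≥ 1} ⌊n / p^k⌋. For p = 11, n = 1608, the terms are:
  ⌊1608/11^1⌋ = ⌊1608/11⌋ = 146
  ⌊1608/11^2⌋ = ⌊1608/121⌋ = 13
  ⌊1608/11^3⌋ = ⌊1608/1331⌋ = 1
(the next term ⌊1608/11^4⌋ = 0, terminating the sum). Summing: v_11(1608!) = 146 + 13 + 1 = 160.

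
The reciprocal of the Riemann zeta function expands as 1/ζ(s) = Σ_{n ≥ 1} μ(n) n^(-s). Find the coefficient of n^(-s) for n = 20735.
μ(20735) = 1

Factor n = 20735 = 5 · 11 · 13 · 29. μ(n) = 0 if any exponent ≥ 2 (not squarefree); otherwise μ(n) = (−1)^{ω(n)} where ω(n) is the number of distinct prime factors. Applying: μ(20735) = 1.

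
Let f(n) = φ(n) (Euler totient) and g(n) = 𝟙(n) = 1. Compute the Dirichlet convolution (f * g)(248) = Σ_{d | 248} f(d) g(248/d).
(φ * 𝟙)(248) = 248

Divisors of 248: [1, 2, 4, 8, 31, 62, 124, 248]. For each d | 248:
  d = 1: φ(1) · 𝟙(248/1) = 1 · 1 = 1
  d = 2: φ(2) · 𝟙(248/2) = 1 · 1 = 1
  d = 4: φ(4) · 𝟙(248/4) = 2 · 1 = 2
  d = 8: φ(8) · 𝟙(248/8) = 4 · 1 = 4
  d = 31: φ(31) · 𝟙(248/31) = 30 · 1 = 30
  d = 62: φ(62) · 𝟙(248/62) = 30 · 1 = 30
  d = 124: φ(124) · 𝟙(248/124) = 60 · 1 = 60
  d = 248: φ(248) · 𝟙(248/248) = 120 · 1 = 120
Summing: (φ * 𝟙)(248) = 1 + 1 + 2 + 4 + 30 + 30 + 60 + 120 = 248.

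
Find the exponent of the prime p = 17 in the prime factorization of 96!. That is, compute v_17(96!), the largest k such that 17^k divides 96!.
v_17(96!) = 5

Legendre's formula: v_p(n!) = Σ_{k ≥ 1} ⌊n / p^k⌋. For p = 17, n = 96, the terms are:
  ⌊96/17^1⌋ = ⌊96/17⌋ = 5
(the next term ⌊96/17^2⌋ = 0, terminating the sum). Summing: v_17(96!) = 5 = 5.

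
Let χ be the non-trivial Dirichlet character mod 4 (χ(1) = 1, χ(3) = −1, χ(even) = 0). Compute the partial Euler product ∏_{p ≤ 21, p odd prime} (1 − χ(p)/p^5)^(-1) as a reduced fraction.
∏ = 8959395755957897476417566375/8993950909687588250159808512

The odd primes p ≤ 21 are [3, 5, 7, 11, 13, 17, 19]. For each, χ(p) = 1 if p ≡ 1 mod 4, χ(p) = −1 if p ≡ 3 mod 4. Taking (1 − χ(p)/p^5)^(-1) = p^5/(p^5 − χ(p)): (1 − (-1)/3^5)^(-1) · (1 − (1)/5^5)^(-1) · (1 − (-1)/7^5)^(-1) · (1 − (-1)/11^5)^(-1) · (1 − (1)/13^5)^(-1) · (1 − (1)/17^5)^(-1) · (1 − (-1)/19^5)^(-1) = 8959395755957897476417566375/8993950909687588250159808512.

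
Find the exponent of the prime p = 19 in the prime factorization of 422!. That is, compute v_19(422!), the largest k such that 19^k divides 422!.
v_19(422!) = 23

Legendre's formula: v_p(n!) = Σ_{k ≥ 1} ⌊n / p^k⌋. For p = 19, n = 422, the terms are:
  ⌊422/19^1⌋ = ⌊422/19⌋ = 22
  ⌊422/19^2⌋ = ⌊422/361⌋ = 1
(the next term ⌊422/19^3⌋ = 0, terminating the sum). Summing: v_19(422!) = 22 + 1 = 23.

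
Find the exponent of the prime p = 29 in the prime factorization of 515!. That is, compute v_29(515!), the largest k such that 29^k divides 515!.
v_29(515!) = 17

Legendre's formula: v_p(n!) = Σ_{k ≥ 1} ⌊n / p^k⌋. For p = 29, n = 515, the terms are:
  ⌊515/29^1⌋ = ⌊515/29⌋ = 17
(the next term ⌊515/29^2⌋ = 0, terminating the sum). Summing: v_29(515!) = 17 = 17.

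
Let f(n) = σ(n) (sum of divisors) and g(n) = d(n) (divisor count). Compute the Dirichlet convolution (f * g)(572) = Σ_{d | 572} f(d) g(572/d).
(σ * d)(572) = 3584

Divisors of 572: [1, 2, 4, 11, 13, 22, 26, 44, 52, 143, 286, 572]. For each d | 572:
  d = 1: σ(1) · d(572/1) = 1 · 12 = 12
  d = 2: σ(2) · d(572/2) = 3 · 8 = 24
  d = 4: σ(4) · d(572/4) = 7 · 4 = 28
  d = 11: σ(11) · d(572/11) = 12 · 6 = 72
  d = 13: σ(13) · d(572/13) = 14 · 6 = 84
  d = 22: σ(22) · d(572/22) = 36 · 4 = 144
  d = 26: σ(26) · d(572/26) = 42 · 4 = 168
  d = 44: σ(44) · d(572/44) = 84 · 2 = 168
  d = 52: σ(52) · d(572/52) = 98 · 2 = 196
  d = 143: σ(143) · d(572/143) = 168 · 3 = 504
  d = 286: σ(286) · d(572/286) = 504 · 2 = 1008
  d = 572: σ(572) · d(572/572) = 1176 · 1 = 1176
Summing: (σ * d)(572) = 12 + 24 + 28 + 72 + 84 + 144 + 168 + 168 + 196 + 504 + 1008 + 1176 = 3584.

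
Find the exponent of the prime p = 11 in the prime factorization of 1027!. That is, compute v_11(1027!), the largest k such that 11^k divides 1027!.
v_11(1027!) = 101

Legendre's formula: v_p(n!) = Σ_{k ≥ 1} ⌊n / p^k⌋. For p = 11, n = 1027, the terms are:
  ⌊1027/11^1⌋ = ⌊1027/11⌋ = 93
  ⌊1027/11^2⌋ = ⌊1027/121⌋ = 8
(the next term ⌊1027/11^3⌋ = 0, terminating the sum). Summing: v_11(1027!) = 93 + 8 = 101.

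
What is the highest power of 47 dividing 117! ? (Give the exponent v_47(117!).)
v_47(117!) = 2

Legendre's formula: v_p(n!) = Σ_{k ≥ 1} ⌊n / p^k⌋. For p = 47, n = 117, the terms are:
  ⌊117/47^1⌋ = ⌊117/47⌋ = 2
(the next term ⌊117/47^2⌋ = 0, terminating the sum). Summing: v_47(117!) = 2 = 2.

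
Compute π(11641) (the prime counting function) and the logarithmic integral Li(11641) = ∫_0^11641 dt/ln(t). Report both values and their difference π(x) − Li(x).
π(11641) = 1399;  Li(11641) ≈ 1422.82;  π(x) − Li(x) ≈ -23.82.

Direct count of primes ≤ 11641 gives π(11641) = 1399. Numerical evaluation of the logarithmic integral gives Li(11641) ≈ 1422.82. The difference π(x) − Li(x) ≈ -23.82 is typically negative for small/moderate x (Li(x) overestimates), though Littlewood's theorem shows this sign changes infinitely often.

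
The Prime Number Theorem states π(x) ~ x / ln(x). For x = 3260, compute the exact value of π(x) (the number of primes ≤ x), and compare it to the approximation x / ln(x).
π(3260) = 461;  x/ln(x) ≈ 402.99;  relative error ≈ 12.58%.

Directly count primes up to 3260: π(3260) = 461. The PNT approximation gives 3260/ln(3260) ≈ 3260/8.08948 ≈ 402.99. Relative error (π(x) − x/ln(x)) / π(x) ≈ 12.58%; the approximation is known to undercount slightly (Li(x) is a better estimate).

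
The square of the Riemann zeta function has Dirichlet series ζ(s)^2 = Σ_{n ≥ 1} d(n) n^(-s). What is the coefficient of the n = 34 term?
d(34) = 4

ζ(s)^2 = (Σ 1/m^s)(Σ 1/k^s). The coefficient of 1/n^s in the product is the number of ordered pairs (m, k) with mk = n, which equals d(n). For n = 34, divisors are [1, 2, 17, 34], so d(34) = 4.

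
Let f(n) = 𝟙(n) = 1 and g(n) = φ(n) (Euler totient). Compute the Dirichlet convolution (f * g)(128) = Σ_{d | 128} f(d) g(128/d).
(𝟙 * φ)(128) = 128

Divisors of 128: [1, 2, 4, 8, 16, 32, 64, 128]. For each d | 128:
  d = 1: 𝟙(1) · φ(128/1) = 1 · 64 = 64
  d = 2: 𝟙(2) · φ(128/2) = 1 · 32 = 32
  d = 4: 𝟙(4) · φ(128/4) = 1 · 16 = 16
  d = 8: 𝟙(8) · φ(128/8) = 1 · 8 = 8
  d = 16: 𝟙(16) · φ(128/16) = 1 · 4 = 4
  d = 32: 𝟙(32) · φ(128/32) = 1 · 2 = 2
  d = 64: 𝟙(64) · φ(128/64) = 1 · 1 = 1
  d = 128: 𝟙(128) · φ(128/128) = 1 · 1 = 1
Summing: (𝟙 * φ)(128) = 64 + 32 + 16 + 8 + 4 + 2 + 1 + 1 = 128.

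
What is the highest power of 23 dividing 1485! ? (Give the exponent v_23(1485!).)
v_23(1485!) = 66

Legendre's formula: v_p(n!) = Σ_{k ≥ 1} ⌊n / p^k⌋. For p = 23, n = 1485, the terms are:
  ⌊1485/23^1⌋ = ⌊1485/23⌋ = 64
  ⌊1485/23^2⌋ = ⌊1485/529⌋ = 2
(the next term ⌊1485/23^3⌋ = 0, terminating the sum). Summing: v_23(1485!) = 64 + 2 = 66.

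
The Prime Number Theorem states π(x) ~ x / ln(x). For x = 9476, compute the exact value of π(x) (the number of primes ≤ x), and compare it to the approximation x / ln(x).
π(9476) = 1174;  x/ln(x) ≈ 1034.89;  relative error ≈ 11.85%.

Directly count primes up to 9476: π(9476) = 1174. The PNT approximation gives 9476/ln(9476) ≈ 9476/9.15652 ≈ 1034.89. Relative error (π(x) − x/ln(x)) / π(x) ≈ 11.85%; the approximation is known to undercount slightly (Li(x) is a better estimate).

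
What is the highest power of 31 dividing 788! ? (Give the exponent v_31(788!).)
v_31(788!) = 25

Legendre's formula: v_p(n!) = Σ_{k ≥ 1} ⌊n / p^k⌋. For p = 31, n = 788, the terms are:
  ⌊788/31^1⌋ = ⌊788/31⌋ = 25
(the next term ⌊788/31^2⌋ = 0, terminating the sum). Summing: v_31(788!) = 25 = 25.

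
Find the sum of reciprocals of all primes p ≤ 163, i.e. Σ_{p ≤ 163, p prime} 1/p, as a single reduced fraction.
Σ 1/p = 10988187442690106858194788089546541159451476081371138484805233167/5766152219975951659023630035336134306565384015606066319856068810

π(163) = 38, so the primes ≤ 163 are [2, 3, 5, 7, 11, 13, 17, 19, 23, 29, 31, 37, 41, 43, 47, 53, 59, 61, 67, 71, 73, 79, 83, 89, 97, 101, 103, 107, 109, 113, 127, 131, 137, 139, 149, 151, 157, 163]. Summing 1/p over these primes: 10988187442690106858194788089546541159451476081371138484805233167/5766152219975951659023630035336134306565384015606066319856068810 ≈ 1.9056. Mertens estimate ln ln(163) + 0.2615 ≈ 1.8895.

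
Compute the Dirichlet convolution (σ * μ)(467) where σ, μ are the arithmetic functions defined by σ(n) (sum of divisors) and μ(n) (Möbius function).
(σ * μ)(467) = 467

Divisors of 467: [1, 467]. For each d | 467:
  d = 1: σ(1) · μ(467/1) = 1 · -1 = -1
  d = 467: σ(467) · μ(467/467) = 468 · 1 = 468
Summing: (σ * μ)(467) = -1 + 468 = 467.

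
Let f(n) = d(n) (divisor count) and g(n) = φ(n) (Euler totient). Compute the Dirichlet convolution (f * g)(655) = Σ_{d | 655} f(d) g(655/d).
(d * φ)(655) = 792

Divisors of 655: [1, 5, 131, 655]. For each d | 655:
  d = 1: d(1) · φ(655/1) = 1 · 520 = 520
  d = 5: d(5) · φ(655/5) = 2 · 130 = 260
  d = 131: d(131) · φ(655/131) = 2 · 4 = 8
  d = 655: d(655) · φ(655/655) = 4 · 1 = 4
Summing: (d * φ)(655) = 520 + 260 + 8 + 4 = 792.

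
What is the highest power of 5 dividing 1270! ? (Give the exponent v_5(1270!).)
v_5(1270!) = 316

Legendre's formula: v_p(n!) = Σ_{k ≥ 1} ⌊n / p^k⌋. For p = 5, n = 1270, the terms are:
  ⌊1270/5^1⌋ = ⌊1270/5⌋ = 254
  ⌊1270/5^2⌋ = ⌊1270/25⌋ = 50
  ⌊1270/5^3⌋ = ⌊1270/125⌋ = 10
  ⌊1270/5^4⌋ = ⌊1270/625⌋ = 2
(the next term ⌊1270/5^5⌋ = 0, terminating the sum). Summing: v_5(1270!) = 254 + 50 + 10 + 2 = 316.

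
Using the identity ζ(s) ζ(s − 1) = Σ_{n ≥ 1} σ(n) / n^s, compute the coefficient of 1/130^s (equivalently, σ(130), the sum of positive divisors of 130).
σ(130) = 252

In the product (Σ m^0/m^s)(Σ k / k^s) = Σ (Σ_{d | n} d) / n^s, the coefficient of 1/n^s is σ(n) = Σ_{d | n} d. For n = 130, divisors are [1, 2, 5, 10, 13, 26, 65, 130]; summing: σ(130) = 252.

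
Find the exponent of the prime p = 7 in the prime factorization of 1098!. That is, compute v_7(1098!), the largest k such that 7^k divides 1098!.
v_7(1098!) = 181

Legendre's formula: v_p(n!) = Σ_{k ≥ 1} ⌊n / p^k⌋. For p = 7, n = 1098, the terms are:
  ⌊1098/7^1⌋ = ⌊1098/7⌋ = 156
  ⌊1098/7^2⌋ = ⌊1098/49⌋ = 22
  ⌊1098/7^3⌋ = ⌊1098/343⌋ = 3
(the next term ⌊1098/7^4⌋ = 0, terminating the sum). Summing: v_7(1098!) = 156 + 22 + 3 = 181.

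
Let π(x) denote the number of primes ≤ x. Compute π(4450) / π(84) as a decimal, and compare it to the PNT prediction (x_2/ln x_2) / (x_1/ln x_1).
π(4450)/π(84) = 604/23 ≈ 26.2609;  PNT prediction ≈ 27.9416.

π(84) = 23 and π(4450) = 604, so π(4450)/π(84) ≈ 26.2609. The PNT-predicted ratio is (4450/ln(4450)) / (84/ln(84)) ≈ 27.9416. The two agree to within a few percent, as expected.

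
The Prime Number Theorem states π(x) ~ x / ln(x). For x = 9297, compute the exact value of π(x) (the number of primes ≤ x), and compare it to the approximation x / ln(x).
π(9297) = 1151;  x/ln(x) ≈ 1017.46;  relative error ≈ 11.60%.

Directly count primes up to 9297: π(9297) = 1151. The PNT approximation gives 9297/ln(9297) ≈ 9297/9.13745 ≈ 1017.46. Relative error (π(x) − x/ln(x)) / π(x) ≈ 11.60%; the approximation is known to undercount slightly (Li(x) is a better estimate).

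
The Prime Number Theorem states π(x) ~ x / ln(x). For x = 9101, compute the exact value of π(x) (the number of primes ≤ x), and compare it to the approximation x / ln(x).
π(9101) = 1128;  x/ln(x) ≈ 998.34;  relative error ≈ 11.49%.

Directly count primes up to 9101: π(9101) = 1128. The PNT approximation gives 9101/ln(9101) ≈ 9101/9.11614 ≈ 998.34. Relative error (π(x) − x/ln(x)) / π(x) ≈ 11.49%; the approximation is known to undercount slightly (Li(x) is a better estimate).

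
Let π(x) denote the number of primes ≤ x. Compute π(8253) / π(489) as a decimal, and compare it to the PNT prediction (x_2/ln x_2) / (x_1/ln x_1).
π(8253)/π(489) = 1035/93 ≈ 11.1290;  PNT prediction ≈ 11.5887.

π(489) = 93 and π(8253) = 1035, so π(8253)/π(489) ≈ 11.1290. The PNT-predicted ratio is (8253/ln(8253)) / (489/ln(489)) ≈ 11.5887. The two agree to within a few percent, as expected.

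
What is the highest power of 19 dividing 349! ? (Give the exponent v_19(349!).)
v_19(349!) = 18

Legendre's formula: v_p(n!) = Σ_{k ≥ 1} ⌊n / p^k⌋. For p = 19, n = 349, the terms are:
  ⌊349/19^1⌋ = ⌊349/19⌋ = 18
(the next term ⌊349/19^2⌋ = 0, terminating the sum). Summing: v_19(349!) = 18 = 18.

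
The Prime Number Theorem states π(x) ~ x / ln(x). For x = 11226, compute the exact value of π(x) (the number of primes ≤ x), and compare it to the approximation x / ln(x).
π(11226) = 1357;  x/ln(x) ≈ 1203.73;  relative error ≈ 11.29%.

Directly count primes up to 11226: π(11226) = 1357. The PNT approximation gives 11226/ln(11226) ≈ 11226/9.32599 ≈ 1203.73. Relative error (π(x) − x/ln(x)) / π(x) ≈ 11.29%; the approximation is known to undercount slightly (Li(x) is a better estimate).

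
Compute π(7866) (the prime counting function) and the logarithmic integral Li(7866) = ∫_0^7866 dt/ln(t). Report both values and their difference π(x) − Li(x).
π(7866) = 992;  Li(7866) ≈ 1011.49;  π(x) − Li(x) ≈ -19.49.

Direct count of primes ≤ 7866 gives π(7866) = 992. Numerical evaluation of the logarithmic integral gives Li(7866) ≈ 1011.49. The difference π(x) − Li(x) ≈ -19.49 is typically negative for small/moderate x (Li(x) overestimates), though Littlewood's theorem shows this sign changes infinitely often.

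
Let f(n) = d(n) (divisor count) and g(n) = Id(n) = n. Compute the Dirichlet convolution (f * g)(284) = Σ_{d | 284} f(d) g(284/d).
(d * Id)(284) = 803

Divisors of 284: [1, 2, 4, 71, 142, 284]. For each d | 284:
  d = 1: d(1) · Id(284/1) = 1 · 284 = 284
  d = 2: d(2) · Id(284/2) = 2 · 142 = 284
  d = 4: d(4) · Id(284/4) = 3 · 71 = 213
  d = 71: d(71) · Id(284/71) = 2 · 4 = 8
  d = 142: d(142) · Id(284/142) = 4 · 2 = 8
  d = 284: d(284) · Id(284/284) = 6 · 1 = 6
Summing: (d * Id)(284) = 284 + 284 + 213 + 8 + 8 + 6 = 803.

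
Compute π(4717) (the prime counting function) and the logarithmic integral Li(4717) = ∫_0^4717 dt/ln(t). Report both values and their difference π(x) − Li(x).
π(4717) = 635;  Li(4717) ≈ 650.94;  π(x) − Li(x) ≈ -15.94.

Direct count of primes ≤ 4717 gives π(4717) = 635. Numerical evaluation of the logarithmic integral gives Li(4717) ≈ 650.94. The difference π(x) − Li(x) ≈ -15.94 is typically negative for small/moderate x (Li(x) overestimates), though Littlewood's theorem shows this sign changes infinitely often.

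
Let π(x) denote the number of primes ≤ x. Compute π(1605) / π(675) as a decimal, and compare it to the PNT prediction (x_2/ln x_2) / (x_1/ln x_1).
π(1605)/π(675) = 252/122 ≈ 2.0656;  PNT prediction ≈ 2.0987.

π(675) = 122 and π(1605) = 252, so π(1605)/π(675) ≈ 2.0656. The PNT-predicted ratio is (1605/ln(1605)) / (675/ln(675)) ≈ 2.0987. The two agree to within a few percent, as expected.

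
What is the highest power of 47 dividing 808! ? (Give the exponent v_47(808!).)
v_47(808!) = 17

Legendre's formula: v_p(n!) = Σ_{k ≥ 1} ⌊n / p^k⌋. For p = 47, n = 808, the terms are:
  ⌊808/47^1⌋ = ⌊808/47⌋ = 17
(the next term ⌊808/47^2⌋ = 0, terminating the sum). Summing: v_47(808!) = 17 = 17.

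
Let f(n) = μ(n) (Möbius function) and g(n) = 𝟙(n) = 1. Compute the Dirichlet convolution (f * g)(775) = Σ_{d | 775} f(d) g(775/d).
(μ * 𝟙)(775) = 0

Divisors of 775: [1, 5, 25, 31, 155, 775]. For each d | 775:
  d = 1: μ(1) · 𝟙(775/1) = 1 · 1 = 1
  d = 5: μ(5) · 𝟙(775/5) = -1 · 1 = -1
  d = 25: μ(25) · 𝟙(775/25) = 0 · 1 = 0
  d = 31: μ(31) · 𝟙(775/31) = -1 · 1 = -1
  d = 155: μ(155) · 𝟙(775/155) = 1 · 1 = 1
  d = 775: μ(775) · 𝟙(775/775) = 0 · 1 = 0
Summing: (μ * 𝟙)(775) = 1 + -1 + 0 + -1 + 1 + 0 = 0.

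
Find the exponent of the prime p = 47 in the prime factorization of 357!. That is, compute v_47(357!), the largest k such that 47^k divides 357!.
v_47(357!) = 7

Legendre's formula: v_p(n!) = Σ_{k ≥ 1} ⌊n / p^k⌋. For p = 47, n = 357, the terms are:
  ⌊357/47^1⌋ = ⌊357/47⌋ = 7
(the next term ⌊357/47^2⌋ = 0, terminating the sum). Summing: v_47(357!) = 7 = 7.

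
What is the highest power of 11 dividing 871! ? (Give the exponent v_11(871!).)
v_11(871!) = 86

Legendre's formula: v_p(n!) = Σ_{k ≥ 1} ⌊n / p^k⌋. For p = 11, n = 871, the terms are:
  ⌊871/11^1⌋ = ⌊871/11⌋ = 79
  ⌊871/11^2⌋ = ⌊871/121⌋ = 7
(the next term ⌊871/11^3⌋ = 0, terminating the sum). Summing: v_11(871!) = 79 + 7 = 86.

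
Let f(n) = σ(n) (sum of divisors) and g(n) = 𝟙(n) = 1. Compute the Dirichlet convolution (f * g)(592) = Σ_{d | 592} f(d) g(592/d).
(σ * 𝟙)(592) = 2223

Divisors of 592: [1, 2, 4, 8, 16, 37, 74, 148, 296, 592]. For each d | 592:
  d = 1: σ(1) · 𝟙(592/1) = 1 · 1 = 1
  d = 2: σ(2) · 𝟙(592/2) = 3 · 1 = 3
  d = 4: σ(4) · 𝟙(592/4) = 7 · 1 = 7
  d = 8: σ(8) · 𝟙(592/8) = 15 · 1 = 15
  d = 16: σ(16) · 𝟙(592/16) = 31 · 1 = 31
  d = 37: σ(37) · 𝟙(592/37) = 38 · 1 = 38
  d = 74: σ(74) · 𝟙(592/74) = 114 · 1 = 114
  d = 148: σ(148) · 𝟙(592/148) = 266 · 1 = 266
  d = 296: σ(296) · 𝟙(592/296) = 570 · 1 = 570
  d = 592: σ(592) · 𝟙(592/592) = 1178 · 1 = 1178
Summing: (σ * 𝟙)(592) = 1 + 3 + 7 + 15 + 31 + 38 + 114 + 266 + 570 + 1178 = 2223.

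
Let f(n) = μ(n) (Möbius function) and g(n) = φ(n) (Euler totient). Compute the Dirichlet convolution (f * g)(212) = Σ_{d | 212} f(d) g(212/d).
(μ * φ)(212) = 51

Divisors of 212: [1, 2, 4, 53, 106, 212]. For each d | 212:
  d = 1: μ(1) · φ(212/1) = 1 · 104 = 104
  d = 2: μ(2) · φ(212/2) = -1 · 52 = -52
  d = 4: μ(4) · φ(212/4) = 0 · 52 = 0
  d = 53: μ(53) · φ(212/53) = -1 · 2 = -2
  d = 106: μ(106) · φ(212/106) = 1 · 1 = 1
  d = 212: μ(212) · φ(212/212) = 0 · 1 = 0
Summing: (μ * φ)(212) = 104 + -52 + 0 + -2 + 1 + 0 = 51.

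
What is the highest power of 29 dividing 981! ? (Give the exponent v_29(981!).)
v_29(981!) = 34

Legendre's formula: v_p(n!) = Σ_{k ≥ 1} ⌊n / p^k⌋. For p = 29, n = 981, the terms are:
  ⌊981/29^1⌋ = ⌊981/29⌋ = 33
  ⌊981/29^2⌋ = ⌊981/841⌋ = 1
(the next term ⌊981/29^3⌋ = 0, terminating the sum). Summing: v_29(981!) = 33 + 1 = 34.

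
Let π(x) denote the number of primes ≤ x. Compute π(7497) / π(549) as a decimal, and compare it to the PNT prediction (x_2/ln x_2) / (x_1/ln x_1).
π(7497)/π(549) = 949/101 ≈ 9.3960;  PNT prediction ≈ 9.6547.

π(549) = 101 and π(7497) = 949, so π(7497)/π(549) ≈ 9.3960. The PNT-predicted ratio is (7497/ln(7497)) / (549/ln(549)) ≈ 9.6547. The two agree to within a few percent, as expected.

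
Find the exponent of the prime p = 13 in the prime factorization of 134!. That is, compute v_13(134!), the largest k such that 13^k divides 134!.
v_13(134!) = 10

Legendre's formula: v_p(n!) = Σ_{k ≥ 1} ⌊n / p^k⌋. For p = 13, n = 134, the terms are:
  ⌊134/13^1⌋ = ⌊134/13⌋ = 10
(the next term ⌊134/13^2⌋ = 0, terminating the sum). Summing: v_13(134!) = 10 = 10.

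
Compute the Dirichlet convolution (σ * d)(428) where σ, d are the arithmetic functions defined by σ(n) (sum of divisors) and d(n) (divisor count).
(σ * d)(428) = 1760

Divisors of 428: [1, 2, 4, 107, 214, 428]. For each d | 428:
  d = 1: σ(1) · d(428/1) = 1 · 6 = 6
  d = 2: σ(2) · d(428/2) = 3 · 4 = 12
  d = 4: σ(4) · d(428/4) = 7 · 2 = 14
  d = 107: σ(107) · d(428/107) = 108 · 3 = 324
  d = 214: σ(214) · d(428/214) = 324 · 2 = 648
  d = 428: σ(428) · d(428/428) = 756 · 1 = 756
Summing: (σ * d)(428) = 6 + 12 + 14 + 324 + 648 + 756 = 1760.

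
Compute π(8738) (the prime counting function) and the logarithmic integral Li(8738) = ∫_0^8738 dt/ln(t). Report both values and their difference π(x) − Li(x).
π(8738) = 1089;  Li(8738) ≈ 1108.13;  π(x) − Li(x) ≈ -19.13.

Direct count of primes ≤ 8738 gives π(8738) = 1089. Numerical evaluation of the logarithmic integral gives Li(8738) ≈ 1108.13. The difference π(x) − Li(x) ≈ -19.13 is typically negative for small/moderate x (Li(x) overestimates), though Littlewood's theorem shows this sign changes infinitely often.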